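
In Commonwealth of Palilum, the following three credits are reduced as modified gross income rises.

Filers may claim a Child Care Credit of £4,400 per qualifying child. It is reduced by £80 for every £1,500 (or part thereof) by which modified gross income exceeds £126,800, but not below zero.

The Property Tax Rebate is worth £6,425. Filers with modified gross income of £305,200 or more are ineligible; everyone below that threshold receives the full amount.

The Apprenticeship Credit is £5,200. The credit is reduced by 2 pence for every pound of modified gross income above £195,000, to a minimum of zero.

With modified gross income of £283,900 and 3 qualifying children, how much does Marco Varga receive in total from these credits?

£14,647

Child Care Credit: base = 3 × £4,400 = £13,200. income exceeds £126,800 by £157,100, which is 105 full-or-partial £1,500 increments; reduction = 105 × £80 = £8,400, leaving £4,800.
Property Tax Rebate: £283,900 is below the £305,200 cutoff, so the full £6,425 applies.
Apprenticeship Credit: 2% of the £88,900 excess over £195,000 is £1,778; credit = £5,200 − £1,778 = £3,422.
Total: £4,800 + £6,425 + £3,422 = £14,647.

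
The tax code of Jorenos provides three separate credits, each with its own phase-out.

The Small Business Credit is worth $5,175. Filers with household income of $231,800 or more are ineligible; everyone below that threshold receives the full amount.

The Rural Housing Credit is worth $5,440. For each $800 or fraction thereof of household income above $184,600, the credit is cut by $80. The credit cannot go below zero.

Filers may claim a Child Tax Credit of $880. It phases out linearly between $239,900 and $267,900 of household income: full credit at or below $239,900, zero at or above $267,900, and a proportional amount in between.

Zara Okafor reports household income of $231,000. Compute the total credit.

$6,855

Small Business Credit: $231,000 is below the $231,800 cutoff, so the full $5,175 applies.
Rural Housing Credit: income exceeds $184,600 by $46,400, which is 58 full-or-partial $800 increments; reduction = 58 × $80 = $4,640, leaving $800.
Child Tax Credit: $231,000 is at or below the $239,900 threshold, so the full $880 applies.
Total: $5,175 + $800 + $880 = $6,855.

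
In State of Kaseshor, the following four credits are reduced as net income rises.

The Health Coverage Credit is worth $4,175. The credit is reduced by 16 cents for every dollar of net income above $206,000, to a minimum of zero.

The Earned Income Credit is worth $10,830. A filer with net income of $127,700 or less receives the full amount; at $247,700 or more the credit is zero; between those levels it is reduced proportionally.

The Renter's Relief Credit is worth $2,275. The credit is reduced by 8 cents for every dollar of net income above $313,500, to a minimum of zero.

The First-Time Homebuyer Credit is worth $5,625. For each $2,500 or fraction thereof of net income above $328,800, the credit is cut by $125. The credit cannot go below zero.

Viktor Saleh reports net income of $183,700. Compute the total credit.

$17,851

Health Coverage Credit: $183,700 is at or below the $206,000 threshold, so the full $4,175 applies.
Earned Income Credit: $183,700 is $56,000 into a $120,000 phase-out range, leaving 64,000/120,000 of the credit: $10,830 × 64,000/120,000 = $5,776.
Renter's Relief Credit: $183,700 is at or below the $313,500 threshold, so the full $2,275 applies.
First-Time Homebuyer Credit: $183,700 is at or below the $328,800 threshold, so the full $5,625 applies.
Total: $4,175 + $5,776 + $2,275 + $5,625 = $17,851.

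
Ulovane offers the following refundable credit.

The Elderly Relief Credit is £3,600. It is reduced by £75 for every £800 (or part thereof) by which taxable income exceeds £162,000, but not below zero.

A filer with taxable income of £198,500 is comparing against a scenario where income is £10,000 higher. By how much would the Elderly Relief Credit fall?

£150

At £198,500 — income exceeds £162,000 by £36,500, which is 46 full-or-partial £800 increments; reduction = 46 × £75 = £3,450, leaving £150.
At £208,500 — income exceeds £162,000 by £46,500 → 59 increments × £75 = £4,425 ≥ base, so the credit is £0.
Lost: £150 − £0 = £150.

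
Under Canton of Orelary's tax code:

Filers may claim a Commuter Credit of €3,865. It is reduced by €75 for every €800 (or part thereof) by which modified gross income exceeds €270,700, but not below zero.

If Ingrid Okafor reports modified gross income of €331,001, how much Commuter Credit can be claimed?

€0

Commuter Credit: income exceeds €270,700 by €60,301 → 76 increments × €75 = €5,700 ≥ base, so the credit is €0.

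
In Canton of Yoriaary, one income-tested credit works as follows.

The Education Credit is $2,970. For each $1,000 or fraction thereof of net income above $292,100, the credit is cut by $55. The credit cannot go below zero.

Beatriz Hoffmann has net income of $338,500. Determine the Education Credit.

$385

Education Credit: income exceeds $292,100 by $46,400, which is 47 full-or-partial $1,000 increments; reduction = 47 × $55 = $2,585, leaving $385.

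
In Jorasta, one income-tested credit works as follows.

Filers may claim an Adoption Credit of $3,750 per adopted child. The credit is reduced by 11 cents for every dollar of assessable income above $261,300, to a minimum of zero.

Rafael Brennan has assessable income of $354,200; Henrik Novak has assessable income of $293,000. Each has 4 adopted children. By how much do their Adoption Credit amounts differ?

$6,732

Rafael ($354,200): Adoption Credit: base = 4 × $3,750 = $15,000. 11% of the $92,900 excess over $261,300 is $10,219; credit = $15,000 − $10,219 = $4,781.
Henrik ($293,000): Adoption Credit: base = 4 × $3,750 = $15,000. 11% of the $31,700 excess over $261,300 is $3,487; credit = $15,000 − $3,487 = $11,513.
Difference: |$4,781 − $11,513| = $6,732.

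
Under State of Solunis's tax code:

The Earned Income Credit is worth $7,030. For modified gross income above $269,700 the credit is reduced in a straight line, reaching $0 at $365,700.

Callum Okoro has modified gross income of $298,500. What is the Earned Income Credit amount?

$4,921

Earned Income Credit: $298,500 is $28,800 into a $96,000 phase-out range, leaving 67,200/96,000 of the credit: $7,030 × 67,200/96,000 = $4,921.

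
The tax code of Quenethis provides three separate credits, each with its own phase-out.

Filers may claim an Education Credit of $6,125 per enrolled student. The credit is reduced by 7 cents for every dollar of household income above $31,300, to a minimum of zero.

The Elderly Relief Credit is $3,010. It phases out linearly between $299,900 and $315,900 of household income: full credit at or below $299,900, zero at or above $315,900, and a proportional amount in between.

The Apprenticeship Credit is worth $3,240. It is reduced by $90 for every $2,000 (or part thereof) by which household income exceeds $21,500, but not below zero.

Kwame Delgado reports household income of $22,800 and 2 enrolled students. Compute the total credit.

$18,410

Education Credit: base = 2 × $6,125 = $12,250. $22,800 is at or below the $31,300 threshold, so the full $12,250 applies.
Elderly Relief Credit: $22,800 is at or below the $299,900 threshold, so the full $3,010 applies.
Apprenticeship Credit: income exceeds $21,500 by $1,300, which is 1 full-or-partial $2,000 increment; reduction = 1 × $90 = $90, leaving $3,150.
Total: $12,250 + $3,010 + $3,150 = $18,410.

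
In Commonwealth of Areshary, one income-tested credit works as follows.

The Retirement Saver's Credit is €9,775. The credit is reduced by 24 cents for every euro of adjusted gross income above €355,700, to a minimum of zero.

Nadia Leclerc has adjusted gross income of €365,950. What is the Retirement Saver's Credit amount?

€7,315

Retirement Saver's Credit: 24% of the €10,250 excess over €355,700 is €2,460; credit = €9,775 − €2,460 = €7,315.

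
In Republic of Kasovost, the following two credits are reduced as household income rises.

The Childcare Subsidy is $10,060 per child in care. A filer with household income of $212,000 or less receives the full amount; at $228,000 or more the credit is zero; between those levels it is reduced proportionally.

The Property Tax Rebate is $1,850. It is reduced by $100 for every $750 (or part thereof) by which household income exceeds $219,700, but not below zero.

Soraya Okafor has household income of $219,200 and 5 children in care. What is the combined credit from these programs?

$29,515

Childcare Subsidy: base = 5 × $10,060 = $50,300. $219,200 is $7,200 into a $16,000 phase-out range, leaving 8,800/16,000 of the credit: $50,300 × 8,800/16,000 = $27,665.
Property Tax Rebate: $219,200 is at or below the $219,700 threshold, so the full $1,850 applies.
Total: $27,665 + $1,850 = $29,515.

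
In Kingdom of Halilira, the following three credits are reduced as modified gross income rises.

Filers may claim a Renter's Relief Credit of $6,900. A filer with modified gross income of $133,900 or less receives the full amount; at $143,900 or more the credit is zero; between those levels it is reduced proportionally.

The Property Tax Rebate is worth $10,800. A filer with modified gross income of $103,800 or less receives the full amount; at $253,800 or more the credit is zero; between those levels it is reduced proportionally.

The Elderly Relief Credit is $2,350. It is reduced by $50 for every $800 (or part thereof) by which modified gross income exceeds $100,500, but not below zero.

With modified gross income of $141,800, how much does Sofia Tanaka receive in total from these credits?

$9,513

Renter's Relief Credit: $141,800 is $7,900 into a $10,000 phase-out range, leaving 2,100/10,000 of the credit: $6,900 × 2,100/10,000 = $1,449.
Property Tax Rebate: $141,800 is $38,000 into a $150,000 phase-out range, leaving 112,000/150,000 of the credit: $10,800 × 112,000/150,000 = $8,064.
Elderly Relief Credit: income exceeds $100,500 by $41,300 → 52 increments × $50 = $2,600 ≥ base, so the credit is $0.
Total: $1,449 + $8,064 + $0 = $9,513.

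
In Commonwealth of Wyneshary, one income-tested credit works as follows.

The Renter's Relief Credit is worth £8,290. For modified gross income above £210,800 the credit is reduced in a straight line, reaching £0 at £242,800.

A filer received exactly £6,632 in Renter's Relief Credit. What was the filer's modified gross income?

£6,632 is 6,632/8,290 of the full £8,290, so 1,658/8,290 of the £32,000 range has been used: income = £210,800 + £32,000 × 1,658/8,290 = £217,200.

£217,200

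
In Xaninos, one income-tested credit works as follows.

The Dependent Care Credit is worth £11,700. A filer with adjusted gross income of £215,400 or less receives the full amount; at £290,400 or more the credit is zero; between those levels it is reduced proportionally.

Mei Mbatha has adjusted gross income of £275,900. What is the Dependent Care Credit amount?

£2,262

Dependent Care Credit: £275,900 is £60,500 into a £75,000 phase-out range, leaving 14,500/75,000 of the credit: £11,700 × 14,500/75,000 = £2,262.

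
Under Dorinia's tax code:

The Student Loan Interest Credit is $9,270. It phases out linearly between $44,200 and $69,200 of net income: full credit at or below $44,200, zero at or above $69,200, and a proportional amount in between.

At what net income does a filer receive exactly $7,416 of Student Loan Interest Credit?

$49,200

$7,416 is 7,416/9,270 of the full $9,270, so 1,854/9,270 of the $25,000 range has been used: income = $44,200 + $25,000 × 1,854/9,270 = $49,200.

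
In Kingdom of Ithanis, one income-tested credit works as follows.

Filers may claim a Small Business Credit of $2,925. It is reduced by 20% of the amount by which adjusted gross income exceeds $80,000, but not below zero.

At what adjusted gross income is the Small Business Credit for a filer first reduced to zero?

$94,625

The credit falls by 20% of each dollar above $80,000, so it reaches zero when the excess is $2,925 / 20% = $14,625: income = $80,000 + $14,625 = $94,625.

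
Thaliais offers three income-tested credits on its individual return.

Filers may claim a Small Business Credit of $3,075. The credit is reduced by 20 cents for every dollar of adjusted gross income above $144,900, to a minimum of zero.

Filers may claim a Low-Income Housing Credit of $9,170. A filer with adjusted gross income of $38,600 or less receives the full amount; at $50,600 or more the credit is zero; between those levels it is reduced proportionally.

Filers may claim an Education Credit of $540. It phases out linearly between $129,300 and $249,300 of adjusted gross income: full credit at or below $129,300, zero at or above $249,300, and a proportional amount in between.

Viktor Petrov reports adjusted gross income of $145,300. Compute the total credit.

$3,463

Small Business Credit: 20% of the $400 excess over $144,900 is $80; credit = $3,075 − $80 = $2,995.
Low-Income Housing Credit: $145,300 is at or above $50,600, so the credit is $0.
Education Credit: $145,300 is $16,000 into a $120,000 phase-out range, leaving 104,000/120,000 of the credit: $540 × 104,000/120,000 = $468.
Total: $2,995 + $0 + $468 = $3,463.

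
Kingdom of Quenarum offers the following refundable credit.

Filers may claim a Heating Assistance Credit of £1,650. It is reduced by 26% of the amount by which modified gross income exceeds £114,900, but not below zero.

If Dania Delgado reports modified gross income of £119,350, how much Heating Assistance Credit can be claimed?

£493

Heating Assistance Credit: 26% of the £4,450 excess over £114,900 is £1,157; credit = £1,650 − £1,157 = £493.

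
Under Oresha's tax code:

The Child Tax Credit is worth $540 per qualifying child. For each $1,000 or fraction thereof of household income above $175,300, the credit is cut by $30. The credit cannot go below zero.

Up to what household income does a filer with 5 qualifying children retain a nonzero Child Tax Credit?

$264,300

Full credit = 5 × $540 = $2,700.
After 89 increments the reduction is 89 × $30 = $2,670, leaving $30; one more increment wipes it out. Increment 89 ends at excess 89 × $1,000 = $89,000, so the highest qualifying income is $175,300 + $89,000 = $264,300.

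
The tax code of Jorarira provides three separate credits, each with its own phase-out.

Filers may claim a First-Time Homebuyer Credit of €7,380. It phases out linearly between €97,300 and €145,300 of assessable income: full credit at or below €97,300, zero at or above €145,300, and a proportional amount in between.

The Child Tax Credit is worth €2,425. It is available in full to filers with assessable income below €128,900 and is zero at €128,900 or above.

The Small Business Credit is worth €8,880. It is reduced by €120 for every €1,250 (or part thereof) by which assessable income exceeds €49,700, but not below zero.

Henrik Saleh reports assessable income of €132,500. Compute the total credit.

€2,808

First-Time Homebuyer Credit: €132,500 is €35,200 into a €48,000 phase-out range, leaving 12,800/48,000 of the credit: €7,380 × 12,800/48,000 = €1,968.
Child Tax Credit: €132,500 meets or exceeds the €128,900 cutoff, so the credit is €0.
Small Business Credit: income exceeds €49,700 by €82,800, which is 67 full-or-partial €1,250 increments; reduction = 67 × €120 = €8,040, leaving €840.
Total: €1,968 + €0 + €840 = €2,808.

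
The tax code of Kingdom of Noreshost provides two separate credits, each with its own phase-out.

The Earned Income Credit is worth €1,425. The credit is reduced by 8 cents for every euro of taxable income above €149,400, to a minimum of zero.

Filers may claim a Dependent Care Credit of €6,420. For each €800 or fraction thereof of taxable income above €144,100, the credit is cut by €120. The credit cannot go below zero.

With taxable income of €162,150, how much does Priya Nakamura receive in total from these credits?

€4,065

Earned Income Credit: 8% of the €12,750 excess over €149,400 is €1,020; credit = €1,425 − €1,020 = €405.
Dependent Care Credit: income exceeds €144,100 by €18,050, which is 23 full-or-partial €800 increments; reduction = 23 × €120 = €2,760, leaving €3,660.
Total: €405 + €3,660 = €4,065.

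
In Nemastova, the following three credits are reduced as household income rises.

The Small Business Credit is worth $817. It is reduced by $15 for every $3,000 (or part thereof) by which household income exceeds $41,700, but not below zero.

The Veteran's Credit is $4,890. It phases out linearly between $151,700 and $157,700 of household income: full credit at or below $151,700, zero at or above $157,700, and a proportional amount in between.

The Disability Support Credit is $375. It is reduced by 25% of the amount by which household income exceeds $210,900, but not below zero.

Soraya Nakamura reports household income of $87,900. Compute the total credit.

$5,842

Small Business Credit: income exceeds $41,700 by $46,200, which is 16 full-or-partial $3,000 increments; reduction = 16 × $15 = $240, leaving $577.
Veteran's Credit: $87,900 is at or below the $151,700 threshold, so the full $4,890 applies.
Disability Support Credit: $87,900 is at or below the $210,900 threshold, so the full $375 applies.
Total: $577 + $4,890 + $375 = $5,842.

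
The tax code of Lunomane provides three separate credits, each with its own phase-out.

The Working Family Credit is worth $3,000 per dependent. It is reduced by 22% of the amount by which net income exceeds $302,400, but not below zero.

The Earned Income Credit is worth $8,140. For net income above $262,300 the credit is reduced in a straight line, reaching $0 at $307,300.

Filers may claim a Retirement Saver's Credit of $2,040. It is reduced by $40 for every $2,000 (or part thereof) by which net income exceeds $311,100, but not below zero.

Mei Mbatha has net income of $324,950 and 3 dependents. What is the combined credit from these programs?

Working Family Credit: base = 3 × $3,000 = $9,000. 22% of the $22,550 excess over $302,400 is $4,961; credit = $9,000 − $4,961 = $4,039.
Earned Income Credit: $324,950 is at or above $307,300, so the credit is $0.
Retirement Saver's Credit: income exceeds $311,100 by $13,850, which is 7 full-or-partial $2,000 increments; reduction = 7 × $40 = $280, leaving $1,760.
Total: $4,039 + $0 + $1,760 = $5,799.

$5,799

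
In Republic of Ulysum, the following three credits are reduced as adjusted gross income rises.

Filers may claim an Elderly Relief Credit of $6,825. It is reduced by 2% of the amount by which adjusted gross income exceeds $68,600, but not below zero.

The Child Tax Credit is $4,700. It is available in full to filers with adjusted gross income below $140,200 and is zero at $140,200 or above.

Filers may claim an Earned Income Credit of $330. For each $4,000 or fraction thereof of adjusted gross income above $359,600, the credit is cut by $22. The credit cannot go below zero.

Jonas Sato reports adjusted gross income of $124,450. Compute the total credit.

$10,738

Elderly Relief Credit: 2% of the $55,850 excess over $68,600 is $1,117; credit = $6,825 − $1,117 = $5,708.
Child Tax Credit: $124,450 is below the $140,200 cutoff, so the full $4,700 applies.
Earned Income Credit: $124,450 is at or below the $359,600 threshold, so the full $330 applies.
Total: $5,708 + $4,700 + $330 = $10,738.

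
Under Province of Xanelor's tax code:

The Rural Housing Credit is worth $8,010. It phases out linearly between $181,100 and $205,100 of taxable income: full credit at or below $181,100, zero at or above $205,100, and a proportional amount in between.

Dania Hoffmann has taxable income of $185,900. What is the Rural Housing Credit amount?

$6,408

Rural Housing Credit: $185,900 is $4,800 into a $24,000 phase-out range, leaving 19,200/24,000 of the credit: $8,010 × 19,200/24,000 = $6,408.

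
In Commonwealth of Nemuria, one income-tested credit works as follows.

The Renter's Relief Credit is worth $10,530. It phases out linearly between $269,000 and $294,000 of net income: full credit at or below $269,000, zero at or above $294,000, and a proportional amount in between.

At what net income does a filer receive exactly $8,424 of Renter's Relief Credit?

$274,000

$8,424 is 8,424/10,530 of the full $10,530, so 2,106/10,530 of the $25,000 range has been used: income = $269,000 + $25,000 × 2,106/10,530 = $274,000.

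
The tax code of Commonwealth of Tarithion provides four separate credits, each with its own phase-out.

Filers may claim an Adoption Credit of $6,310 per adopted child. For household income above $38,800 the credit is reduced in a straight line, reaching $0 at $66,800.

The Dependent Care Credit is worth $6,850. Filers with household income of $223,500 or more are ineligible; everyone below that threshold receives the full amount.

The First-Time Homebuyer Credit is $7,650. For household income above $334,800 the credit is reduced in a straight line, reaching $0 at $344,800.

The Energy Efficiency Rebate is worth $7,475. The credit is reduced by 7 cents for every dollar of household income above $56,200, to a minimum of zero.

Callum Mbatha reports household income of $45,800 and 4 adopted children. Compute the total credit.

$40,905

Adoption Credit: base = 4 × $6,310 = $25,240. $45,800 is $7,000 into a $28,000 phase-out range, leaving 21,000/28,000 of the credit: $25,240 × 21,000/28,000 = $18,930.
Dependent Care Credit: $45,800 is below the $223,500 cutoff, so the full $6,850 applies.
First-Time Homebuyer Credit: $45,800 is at or below the $334,800 threshold, so the full $7,650 applies.
Energy Efficiency Rebate: $45,800 is at or below the $56,200 threshold, so the full $7,475 applies.
Total: $18,930 + $6,850 + $7,650 + $7,475 = $40,905.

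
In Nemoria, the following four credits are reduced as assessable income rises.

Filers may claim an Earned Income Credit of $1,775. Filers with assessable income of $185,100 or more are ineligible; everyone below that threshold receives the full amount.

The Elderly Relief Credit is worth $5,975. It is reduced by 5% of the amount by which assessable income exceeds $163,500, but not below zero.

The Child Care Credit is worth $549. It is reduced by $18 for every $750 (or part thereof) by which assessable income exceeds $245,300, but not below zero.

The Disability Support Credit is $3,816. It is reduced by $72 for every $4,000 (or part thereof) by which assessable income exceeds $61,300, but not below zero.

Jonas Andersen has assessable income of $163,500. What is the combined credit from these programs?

$10,243

Earned Income Credit: $163,500 is below the $185,100 cutoff, so the full $1,775 applies.
Elderly Relief Credit: $163,500 is at or below the $163,500 threshold, so the full $5,975 applies.
Child Care Credit: $163,500 is at or below the $245,300 threshold, so the full $549 applies.
Disability Support Credit: income exceeds $61,300 by $102,200, which is 26 full-or-partial $4,000 increments; reduction = 26 × $72 = $1,872, leaving $1,944.
Total: $1,775 + $5,975 + $549 + $1,944 = $10,243.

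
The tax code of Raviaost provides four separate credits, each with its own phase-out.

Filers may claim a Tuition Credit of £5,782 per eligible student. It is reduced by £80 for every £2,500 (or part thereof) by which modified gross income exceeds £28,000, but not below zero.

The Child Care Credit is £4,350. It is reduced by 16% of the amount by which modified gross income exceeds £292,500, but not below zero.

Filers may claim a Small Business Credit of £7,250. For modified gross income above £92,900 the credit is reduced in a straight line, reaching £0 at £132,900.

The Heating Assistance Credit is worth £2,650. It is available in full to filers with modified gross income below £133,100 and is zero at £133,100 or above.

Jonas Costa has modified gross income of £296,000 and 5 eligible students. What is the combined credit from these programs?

£24,060

Tuition Credit: base = 5 × £5,782 = £28,910. income exceeds £28,000 by £268,000, which is 108 full-or-partial £2,500 increments; reduction = 108 × £80 = £8,640, leaving £20,270.
Child Care Credit: 16% of the £3,500 excess over £292,500 is £560; credit = £4,350 − £560 = £3,790.
Small Business Credit: £296,000 is at or above £132,900, so the credit is £0.
Heating Assistance Credit: £296,000 meets or exceeds the £133,100 cutoff, so the credit is £0.
Total: £20,270 + £3,790 + £0 + £0 = £24,060.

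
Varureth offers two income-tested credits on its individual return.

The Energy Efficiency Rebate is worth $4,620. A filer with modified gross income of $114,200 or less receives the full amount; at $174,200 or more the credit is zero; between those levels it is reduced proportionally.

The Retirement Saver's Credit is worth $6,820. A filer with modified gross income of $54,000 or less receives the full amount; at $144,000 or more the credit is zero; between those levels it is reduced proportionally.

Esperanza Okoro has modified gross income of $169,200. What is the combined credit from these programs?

$385

Energy Efficiency Rebate: $169,200 is $55,000 into a $60,000 phase-out range, leaving 5,000/60,000 of the credit: $4,620 × 5,000/60,000 = $385.
Retirement Saver's Credit: $169,200 is at or above $144,000, so the credit is $0.
Total: $385 + $0 = $385.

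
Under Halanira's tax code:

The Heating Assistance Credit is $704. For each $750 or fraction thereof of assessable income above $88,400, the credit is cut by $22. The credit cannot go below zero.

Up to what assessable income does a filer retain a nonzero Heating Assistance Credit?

After 31 increments the reduction is 31 × $22 = $682, leaving $22; one more increment wipes it out. Increment 31 ends at excess 31 × $750 = $23,250, so the highest qualifying income is $88,400 + $23,250 = $111,650.

$111,650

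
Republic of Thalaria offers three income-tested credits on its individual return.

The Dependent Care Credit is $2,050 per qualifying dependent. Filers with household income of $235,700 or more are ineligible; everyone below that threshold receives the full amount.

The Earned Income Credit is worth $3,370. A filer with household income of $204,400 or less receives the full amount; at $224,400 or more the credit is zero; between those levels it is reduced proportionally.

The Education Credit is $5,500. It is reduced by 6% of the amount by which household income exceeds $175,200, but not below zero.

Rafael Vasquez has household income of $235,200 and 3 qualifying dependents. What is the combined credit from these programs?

Dependent Care Credit: base = 3 × $2,050 = $6,150. $235,200 is below the $235,700 cutoff, so the full $6,150 applies.
Earned Income Credit: $235,200 is at or above $224,400, so the credit is $0.
Education Credit: 6% of the $60,000 excess over $175,200 is $3,600; credit = $5,500 − $3,600 = $1,900.
Total: $6,150 + $0 + $1,900 = $8,050.

$8,050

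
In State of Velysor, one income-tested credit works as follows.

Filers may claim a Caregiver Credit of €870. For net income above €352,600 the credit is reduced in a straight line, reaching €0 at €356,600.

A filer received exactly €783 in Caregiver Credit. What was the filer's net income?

€783 is 783/870 of the full €870, so 87/870 of the €4,000 range has been used: income = €352,600 + €4,000 × 87/870 = €353,000.

€353,000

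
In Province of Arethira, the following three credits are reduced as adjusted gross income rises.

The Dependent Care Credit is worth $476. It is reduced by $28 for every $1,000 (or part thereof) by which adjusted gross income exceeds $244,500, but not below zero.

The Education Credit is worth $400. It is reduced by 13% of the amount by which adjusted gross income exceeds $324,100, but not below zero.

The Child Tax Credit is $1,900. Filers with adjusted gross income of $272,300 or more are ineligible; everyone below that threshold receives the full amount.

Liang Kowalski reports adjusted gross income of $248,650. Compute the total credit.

$2,636

Dependent Care Credit: income exceeds $244,500 by $4,150, which is 5 full-or-partial $1,000 increments; reduction = 5 × $28 = $140, leaving $336.
Education Credit: $248,650 is at or below the $324,100 threshold, so the full $400 applies.
Child Tax Credit: $248,650 is below the $272,300 cutoff, so the full $1,900 applies.
Total: $336 + $400 + $1,900 = $2,636.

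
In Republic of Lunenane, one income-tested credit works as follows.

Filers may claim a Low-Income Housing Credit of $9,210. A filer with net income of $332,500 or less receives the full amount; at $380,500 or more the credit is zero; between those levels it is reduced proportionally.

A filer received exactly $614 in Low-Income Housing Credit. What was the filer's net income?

$614 is 614/9,210 of the full $9,210, so 8,596/9,210 of the $48,000 range has been used: income = $332,500 + $48,000 × 8,596/9,210 = $377,300.

$377,300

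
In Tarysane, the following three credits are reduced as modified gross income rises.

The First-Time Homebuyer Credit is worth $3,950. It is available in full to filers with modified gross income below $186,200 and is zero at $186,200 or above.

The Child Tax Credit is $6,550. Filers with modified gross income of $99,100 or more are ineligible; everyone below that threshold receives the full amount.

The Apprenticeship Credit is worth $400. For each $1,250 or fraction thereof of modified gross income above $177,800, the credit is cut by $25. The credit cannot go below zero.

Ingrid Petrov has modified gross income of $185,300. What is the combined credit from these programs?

First-Time Homebuyer Credit: $185,300 is below the $186,200 cutoff, so the full $3,950 applies.
Child Tax Credit: $185,300 meets or exceeds the $99,100 cutoff, so the credit is $0.
Apprenticeship Credit: income exceeds $177,800 by $7,500, which is 6 full-or-partial $1,250 increments; reduction = 6 × $25 = $150, leaving $250.
Total: $3,950 + $0 + $250 = $4,200.

$4,200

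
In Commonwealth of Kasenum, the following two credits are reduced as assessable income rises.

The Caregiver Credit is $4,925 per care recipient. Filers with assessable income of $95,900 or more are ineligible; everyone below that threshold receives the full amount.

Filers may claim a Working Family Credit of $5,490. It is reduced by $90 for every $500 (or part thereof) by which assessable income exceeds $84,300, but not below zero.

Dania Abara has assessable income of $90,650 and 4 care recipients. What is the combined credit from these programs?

$24,020

Caregiver Credit: base = 4 × $4,925 = $19,700. $90,650 is below the $95,900 cutoff, so the full $19,700 applies.
Working Family Credit: income exceeds $84,300 by $6,350, which is 13 full-or-partial $500 increments; reduction = 13 × $90 = $1,170, leaving $4,320.
Total: $19,700 + $4,320 = $24,020.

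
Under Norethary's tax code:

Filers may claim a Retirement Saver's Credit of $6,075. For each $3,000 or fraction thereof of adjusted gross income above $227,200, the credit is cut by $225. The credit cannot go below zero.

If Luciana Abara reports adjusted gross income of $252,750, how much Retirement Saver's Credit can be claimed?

$4,050

Retirement Saver's Credit: income exceeds $227,200 by $25,550, which is 9 full-or-partial $3,000 increments; reduction = 9 × $225 = $2,025, leaving $4,050.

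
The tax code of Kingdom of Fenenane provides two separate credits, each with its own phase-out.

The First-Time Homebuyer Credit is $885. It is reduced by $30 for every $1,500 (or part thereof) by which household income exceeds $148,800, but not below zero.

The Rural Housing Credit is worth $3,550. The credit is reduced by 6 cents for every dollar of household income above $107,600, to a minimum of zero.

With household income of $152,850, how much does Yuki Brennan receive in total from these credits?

$1,630

First-Time Homebuyer Credit: income exceeds $148,800 by $4,050, which is 3 full-or-partial $1,500 increments; reduction = 3 × $30 = $90, leaving $795.
Rural Housing Credit: 6% of the $45,250 excess over $107,600 is $2,715; credit = $3,550 − $2,715 = $835.
Total: $795 + $835 = $1,630.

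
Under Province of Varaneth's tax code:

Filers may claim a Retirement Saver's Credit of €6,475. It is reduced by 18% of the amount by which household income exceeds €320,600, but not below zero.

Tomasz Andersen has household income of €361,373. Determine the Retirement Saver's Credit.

€0

Retirement Saver's Credit: 18% of the €40,773 excess over €320,600 is €7,339.14 ≥ base, so the credit is €0.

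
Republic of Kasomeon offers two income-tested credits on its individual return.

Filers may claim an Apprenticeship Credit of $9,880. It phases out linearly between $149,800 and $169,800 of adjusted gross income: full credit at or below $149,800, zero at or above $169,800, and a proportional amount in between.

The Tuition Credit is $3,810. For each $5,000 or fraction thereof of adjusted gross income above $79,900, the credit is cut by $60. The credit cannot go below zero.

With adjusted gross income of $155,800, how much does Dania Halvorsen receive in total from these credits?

Apprenticeship Credit: $155,800 is $6,000 into a $20,000 phase-out range, leaving 14,000/20,000 of the credit: $9,880 × 14,000/20,000 = $6,916.
Tuition Credit: income exceeds $79,900 by $75,900, which is 16 full-or-partial $5,000 increments; reduction = 16 × $60 = $960, leaving $2,850.
Total: $6,916 + $2,850 = $9,766.

$9,766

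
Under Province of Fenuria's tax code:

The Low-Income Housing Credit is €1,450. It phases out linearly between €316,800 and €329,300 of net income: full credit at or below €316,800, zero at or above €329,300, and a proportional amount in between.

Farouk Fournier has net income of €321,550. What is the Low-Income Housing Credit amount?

Low-Income Housing Credit: €321,550 is €4,750 into a €12,500 phase-out range, leaving 7,750/12,500 of the credit: €1,450 × 7,750/12,500 = €899.

€899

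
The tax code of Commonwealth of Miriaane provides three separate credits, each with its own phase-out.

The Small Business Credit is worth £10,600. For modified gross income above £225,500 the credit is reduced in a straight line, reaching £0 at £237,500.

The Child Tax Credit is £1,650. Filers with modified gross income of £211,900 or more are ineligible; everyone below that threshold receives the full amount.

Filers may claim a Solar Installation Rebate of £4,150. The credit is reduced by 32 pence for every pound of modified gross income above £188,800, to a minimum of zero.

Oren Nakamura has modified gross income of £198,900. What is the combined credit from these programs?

£13,168

Small Business Credit: £198,900 is at or below the £225,500 threshold, so the full £10,600 applies.
Child Tax Credit: £198,900 is below the £211,900 cutoff, so the full £1,650 applies.
Solar Installation Rebate: 32% of the £10,100 excess over £188,800 is £3,232; credit = £4,150 − £3,232 = £918.
Total: £10,600 + £1,650 + £918 = £13,168.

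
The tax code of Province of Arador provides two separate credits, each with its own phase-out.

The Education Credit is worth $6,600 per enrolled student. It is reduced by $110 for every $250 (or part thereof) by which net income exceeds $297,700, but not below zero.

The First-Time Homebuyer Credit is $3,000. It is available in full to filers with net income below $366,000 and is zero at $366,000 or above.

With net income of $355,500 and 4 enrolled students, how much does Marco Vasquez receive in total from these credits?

$3,880

Education Credit: base = 4 × $6,600 = $26,400. income exceeds $297,700 by $57,800, which is 232 full-or-partial $250 increments; reduction = 232 × $110 = $25,520, leaving $880.
First-Time Homebuyer Credit: $355,500 is below the $366,000 cutoff, so the full $3,000 applies.
Total: $880 + $3,000 = $3,880.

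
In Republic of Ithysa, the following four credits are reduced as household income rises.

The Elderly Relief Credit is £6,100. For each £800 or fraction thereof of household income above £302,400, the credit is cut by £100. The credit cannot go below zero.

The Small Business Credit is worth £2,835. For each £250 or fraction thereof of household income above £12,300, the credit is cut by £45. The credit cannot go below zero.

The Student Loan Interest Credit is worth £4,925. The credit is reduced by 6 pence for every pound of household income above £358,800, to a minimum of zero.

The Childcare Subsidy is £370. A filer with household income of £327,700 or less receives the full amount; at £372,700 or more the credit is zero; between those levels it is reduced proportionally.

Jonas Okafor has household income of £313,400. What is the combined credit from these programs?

£9,995

Elderly Relief Credit: income exceeds £302,400 by £11,000, which is 14 full-or-partial £800 increments; reduction = 14 × £100 = £1,400, leaving £4,700.
Small Business Credit: income exceeds £12,300 by £301,100 → 1205 increments × £45 = £54,225 ≥ base, so the credit is £0.
Student Loan Interest Credit: £313,400 is at or below the £358,800 threshold, so the full £4,925 applies.
Childcare Subsidy: £313,400 is at or below the £327,700 threshold, so the full £370 applies.
Total: £4,700 + £0 + £4,925 + £370 = £9,995.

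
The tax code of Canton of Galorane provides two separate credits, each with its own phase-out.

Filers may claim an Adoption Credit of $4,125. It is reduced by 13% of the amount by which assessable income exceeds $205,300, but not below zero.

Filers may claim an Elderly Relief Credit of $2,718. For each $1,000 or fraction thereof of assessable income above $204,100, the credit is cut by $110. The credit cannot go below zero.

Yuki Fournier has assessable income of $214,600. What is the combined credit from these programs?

$4,424

Adoption Credit: 13% of the $9,300 excess over $205,300 is $1,209; credit = $4,125 − $1,209 = $2,916.
Elderly Relief Credit: income exceeds $204,100 by $10,500, which is 11 full-or-partial $1,000 increments; reduction = 11 × $110 = $1,210, leaving $1,508.
Total: $2,916 + $1,508 = $4,424.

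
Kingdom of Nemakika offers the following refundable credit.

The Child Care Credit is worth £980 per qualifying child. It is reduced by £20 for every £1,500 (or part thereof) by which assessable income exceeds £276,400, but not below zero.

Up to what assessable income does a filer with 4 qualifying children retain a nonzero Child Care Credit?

£568,900

Full credit = 4 × £980 = £3,920.
After 195 increments the reduction is 195 × £20 = £3,900, leaving £20; one more increment wipes it out. Increment 195 ends at excess 195 × £1,500 = £292,500, so the highest qualifying income is £276,400 + £292,500 = £568,900.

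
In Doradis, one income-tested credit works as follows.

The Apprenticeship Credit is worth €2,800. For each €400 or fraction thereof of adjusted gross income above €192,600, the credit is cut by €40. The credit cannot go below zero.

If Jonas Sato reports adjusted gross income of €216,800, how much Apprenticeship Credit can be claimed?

Apprenticeship Credit: income exceeds €192,600 by €24,200, which is 61 full-or-partial €400 increments; reduction = 61 × €40 = €2,440, leaving €360.

€360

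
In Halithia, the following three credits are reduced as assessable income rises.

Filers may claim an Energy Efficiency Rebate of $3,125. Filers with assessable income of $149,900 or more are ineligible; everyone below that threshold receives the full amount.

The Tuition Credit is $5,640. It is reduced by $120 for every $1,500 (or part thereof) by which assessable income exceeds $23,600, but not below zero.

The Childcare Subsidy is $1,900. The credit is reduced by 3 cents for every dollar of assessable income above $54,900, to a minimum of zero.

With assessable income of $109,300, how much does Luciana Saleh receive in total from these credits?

$3,393

Energy Efficiency Rebate: $109,300 is below the $149,900 cutoff, so the full $3,125 applies.
Tuition Credit: income exceeds $23,600 by $85,700 → 58 increments × $120 = $6,960 ≥ base, so the credit is $0.
Childcare Subsidy: 3% of the $54,400 excess over $54,900 is $1,632; credit = $1,900 − $1,632 = $268.
Total: $3,125 + $0 + $268 = $3,393.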